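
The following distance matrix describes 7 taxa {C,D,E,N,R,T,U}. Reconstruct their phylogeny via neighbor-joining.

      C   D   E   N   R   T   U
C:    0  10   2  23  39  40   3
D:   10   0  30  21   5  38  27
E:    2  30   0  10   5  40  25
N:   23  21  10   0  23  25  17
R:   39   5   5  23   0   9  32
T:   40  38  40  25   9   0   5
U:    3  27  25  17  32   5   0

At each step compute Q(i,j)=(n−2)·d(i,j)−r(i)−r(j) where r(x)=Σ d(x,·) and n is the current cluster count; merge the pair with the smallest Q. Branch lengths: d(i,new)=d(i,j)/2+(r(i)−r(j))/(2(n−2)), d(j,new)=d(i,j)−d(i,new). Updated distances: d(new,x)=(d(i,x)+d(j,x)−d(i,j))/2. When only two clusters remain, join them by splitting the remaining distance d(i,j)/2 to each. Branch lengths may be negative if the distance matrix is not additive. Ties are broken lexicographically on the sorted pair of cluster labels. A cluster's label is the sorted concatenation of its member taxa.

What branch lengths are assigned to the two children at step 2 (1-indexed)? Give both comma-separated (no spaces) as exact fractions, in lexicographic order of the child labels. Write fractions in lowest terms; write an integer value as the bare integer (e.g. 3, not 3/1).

step 1: merge (T,U) at d=5, Q=-241; branch lengths T→73/10, U→-23/10; new cluster TU
  updated: d(C,TU)=19, d(D,TU)=30, d(E,TU)=30, d(N,TU)=37/2, d(R,TU)=18
step 2: merge (D,R) at d=5, Q=-166; branch lengths D→13/4, R→7/4; new cluster DR
  updated: d(C,DR)=22, d(DR,E)=15, d(DR,N)=39/2, d(DR,TU)=43/2
step 3: merge (C,E) at d=2, Q=-117; branch lengths C→5/2, E→-1/2; new cluster CE
  updated: d(CE,DR)=35/2, d(CE,N)=31/2, d(CE,TU)=47/2
step 4: merge (CE,DR) at d=35/2, Q=-80; branch lengths CE→33/4, DR→37/4; new cluster CDER
  updated: d(CDER,N)=35/4, d(CDER,TU)=55/4
step 5: merge (CDER,N) at d=35/4, Q=-41; branch lengths CDER→2, N→27/4; new cluster CDENR
  updated: d(CDENR,TU)=47/4
step 6: merge (CDENR,TU) at d=47/4; branch lengths CDENR→47/8, TU→47/8; new cluster CDENRTU
final tree: ((((C:5/2,E:-1/2):33/4,(D:13/4,R:7/4):37/4):2,N:27/4):47/8,(T:73/10,U:-23/10):47/8)
total length: 50

13/4,7/4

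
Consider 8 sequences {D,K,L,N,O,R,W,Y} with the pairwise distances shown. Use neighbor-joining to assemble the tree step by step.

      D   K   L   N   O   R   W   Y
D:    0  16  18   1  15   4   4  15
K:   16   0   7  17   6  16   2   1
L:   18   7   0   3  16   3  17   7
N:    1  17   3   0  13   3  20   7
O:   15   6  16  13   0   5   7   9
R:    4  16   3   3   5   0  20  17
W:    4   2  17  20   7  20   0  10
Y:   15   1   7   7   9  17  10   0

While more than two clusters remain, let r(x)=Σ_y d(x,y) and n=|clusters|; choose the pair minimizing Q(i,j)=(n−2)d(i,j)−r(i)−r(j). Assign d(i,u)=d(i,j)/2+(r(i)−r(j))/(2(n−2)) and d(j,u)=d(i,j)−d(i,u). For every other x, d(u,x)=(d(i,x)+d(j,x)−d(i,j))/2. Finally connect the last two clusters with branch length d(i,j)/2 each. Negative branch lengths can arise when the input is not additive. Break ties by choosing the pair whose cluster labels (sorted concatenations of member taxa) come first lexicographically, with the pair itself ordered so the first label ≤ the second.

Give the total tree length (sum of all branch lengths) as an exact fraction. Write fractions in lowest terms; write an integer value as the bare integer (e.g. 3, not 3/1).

iteration 1: select K,W (d=2, Q=-133); attach at lengths (-1/4, 9/4); label the merged cluster KW
  updated: d(D,KW)=9, d(KW,L)=11, d(KW,N)=35/2, d(KW,O)=11/2, d(KW,R)=17, d(KW,Y)=9/2
iteration 2: select D,N (d=1, Q=-203/2); attach at lengths (9/4, -5/4); label the merged cluster DN
  updated: d(DN,KW)=51/4, d(DN,L)=10, d(DN,O)=27/2, d(DN,R)=3, d(DN,Y)=21/2
iteration 3: select DN,R (d=3, Q=-331/4); attach at lengths (67/32, 29/32); label the merged cluster DNR
  updated: d(DNR,KW)=107/8, d(DNR,L)=5, d(DNR,O)=31/4, d(DNR,Y)=49/4
iteration 4: select DNR,L (d=5, Q=-499/8); attach at lengths (115/48, 125/48); label the merged cluster DLNR
  updated: d(DLNR,KW)=155/16, d(DLNR,O)=75/8, d(DLNR,Y)=57/8
iteration 5: select DLNR,Y (d=57/8, Q=-521/16); attach at lengths (317/64, 139/64); label the merged cluster DLNRY
  updated: d(DLNRY,KW)=113/32, d(DLNRY,O)=45/8
iteration 6: select DLNRY,KW (d=113/32, Q=-469/32); attach at lengths (117/64, 109/64); label the merged cluster DKLNRWY
  updated: d(DKLNRWY,O)=243/64
iteration 7: select DKLNRWY,O (d=243/64); attach at lengths (243/128, 243/128); label the merged cluster DKLNORWY
final tree: ((((((D:9/4,N:-5/4):67/32,R:29/32):115/48,L:125/48):317/64,Y:139/64):117/64,(K:-1/4,W:9/4):109/64):243/128,O:243/128)
total length: 1629/64

1629/64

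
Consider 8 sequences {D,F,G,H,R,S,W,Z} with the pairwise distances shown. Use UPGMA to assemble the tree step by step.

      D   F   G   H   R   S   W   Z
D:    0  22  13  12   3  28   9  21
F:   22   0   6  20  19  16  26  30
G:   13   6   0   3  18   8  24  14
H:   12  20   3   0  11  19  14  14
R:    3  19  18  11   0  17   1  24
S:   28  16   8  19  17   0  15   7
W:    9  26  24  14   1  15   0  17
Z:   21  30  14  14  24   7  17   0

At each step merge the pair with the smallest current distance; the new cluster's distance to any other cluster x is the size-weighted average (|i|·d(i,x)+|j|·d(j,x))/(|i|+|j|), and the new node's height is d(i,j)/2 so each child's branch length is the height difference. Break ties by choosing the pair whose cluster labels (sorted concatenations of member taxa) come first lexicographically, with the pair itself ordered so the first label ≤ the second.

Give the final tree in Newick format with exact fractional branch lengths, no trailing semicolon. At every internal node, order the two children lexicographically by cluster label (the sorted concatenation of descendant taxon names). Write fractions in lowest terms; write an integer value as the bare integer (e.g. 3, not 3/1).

((D:3,(R:1/2,W:1/2):5/2):191/30,((F:13/2,(G:3/2,H:3/2):5):23/12,(S:7/2,Z:7/2):59/12):19/20)

1. join R+W (d=1) ⇒ RW; edges |R|=1/2, |W|=1/2
  updated: d(D,RW)=6, d(F,RW)=45/2, d(G,RW)=21, d(H,RW)=25/2, d(RW,S)=16, d(RW,Z)=41/2
2. join G+H (d=3) ⇒ GH; edges |G|=3/2, |H|=3/2
  updated: d(D,GH)=25/2, d(F,GH)=13, d(GH,RW)=67/4, d(GH,S)=27/2, d(GH,Z)=14
3. join D+RW (d=6) ⇒ DRW; edges |D|=3, |RW|=5/2
  updated: d(DRW,F)=67/3, d(DRW,GH)=46/3, d(DRW,S)=20, d(DRW,Z)=62/3
4. join S+Z (d=7) ⇒ SZ; edges |S|=7/2, |Z|=7/2
  updated: d(DRW,SZ)=61/3, d(F,SZ)=23, d(GH,SZ)=55/4
5. join F+GH (d=13) ⇒ FGH; edges |F|=13/2, |GH|=5
  updated: d(DRW,FGH)=53/3, d(FGH,SZ)=101/6
6. join FGH+SZ (d=101/6) ⇒ FGHSZ; edges |FGH|=23/12, |SZ|=59/12
  updated: d(DRW,FGHSZ)=281/15
7. join DRW+FGHSZ (d=281/15) ⇒ DFGHRSWZ; edges |DRW|=191/30, |FGHSZ|=19/20
final tree: ((D:3,(R:1/2,W:1/2):5/2):191/30,((F:13/2,(G:3/2,H:3/2):5):23/12,(S:7/2,Z:7/2):59/12):19/20)
total length: 843/20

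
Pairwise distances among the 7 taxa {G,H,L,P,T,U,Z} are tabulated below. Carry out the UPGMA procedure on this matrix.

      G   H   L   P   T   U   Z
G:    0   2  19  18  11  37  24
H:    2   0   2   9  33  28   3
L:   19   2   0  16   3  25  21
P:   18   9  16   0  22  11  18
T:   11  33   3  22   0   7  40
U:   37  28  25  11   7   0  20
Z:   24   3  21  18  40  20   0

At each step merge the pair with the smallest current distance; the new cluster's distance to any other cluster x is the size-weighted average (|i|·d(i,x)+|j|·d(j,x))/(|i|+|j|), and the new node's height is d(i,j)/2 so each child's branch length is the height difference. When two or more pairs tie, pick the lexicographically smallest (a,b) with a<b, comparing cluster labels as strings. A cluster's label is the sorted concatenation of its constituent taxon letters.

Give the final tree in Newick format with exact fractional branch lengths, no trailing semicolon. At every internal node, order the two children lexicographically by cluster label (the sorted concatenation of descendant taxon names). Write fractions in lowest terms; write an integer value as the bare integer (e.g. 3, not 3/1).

(((G:1,H:1):23/4,Z:27/4):47/12,((L:3/2,T:3/2):29/4,(P:11/2,U:11/2):13/4):23/12)

iteration 1: select G,H (d=2); attach at lengths (1, 1); label the merged cluster GH
  updated: d(GH,L)=21/2, d(GH,P)=27/2, d(GH,T)=22, d(GH,U)=65/2, d(GH,Z)=27/2
iteration 2: select L,T (d=3); attach at lengths (3/2, 3/2); label the merged cluster LT
  updated: d(GH,LT)=65/4, d(LT,P)=19, d(LT,U)=16, d(LT,Z)=61/2
iteration 3: select P,U (d=11); attach at lengths (11/2, 11/2); label the merged cluster PU
  updated: d(GH,PU)=23, d(LT,PU)=35/2, d(PU,Z)=19
iteration 4: select GH,Z (d=27/2); attach at lengths (23/4, 27/4); label the merged cluster GHZ
  updated: d(GHZ,LT)=21, d(GHZ,PU)=65/3
iteration 5: select LT,PU (d=35/2); attach at lengths (29/4, 13/4); label the merged cluster LPTU
  updated: d(GHZ,LPTU)=64/3
iteration 6: select GHZ,LPTU (d=64/3); attach at lengths (47/12, 23/12); label the merged cluster GHLPTUZ
final tree: (((G:1,H:1):23/4,Z:27/4):47/12,((L:3/2,T:3/2):29/4,(P:11/2,U:11/2):13/4):23/12)
total length: 269/6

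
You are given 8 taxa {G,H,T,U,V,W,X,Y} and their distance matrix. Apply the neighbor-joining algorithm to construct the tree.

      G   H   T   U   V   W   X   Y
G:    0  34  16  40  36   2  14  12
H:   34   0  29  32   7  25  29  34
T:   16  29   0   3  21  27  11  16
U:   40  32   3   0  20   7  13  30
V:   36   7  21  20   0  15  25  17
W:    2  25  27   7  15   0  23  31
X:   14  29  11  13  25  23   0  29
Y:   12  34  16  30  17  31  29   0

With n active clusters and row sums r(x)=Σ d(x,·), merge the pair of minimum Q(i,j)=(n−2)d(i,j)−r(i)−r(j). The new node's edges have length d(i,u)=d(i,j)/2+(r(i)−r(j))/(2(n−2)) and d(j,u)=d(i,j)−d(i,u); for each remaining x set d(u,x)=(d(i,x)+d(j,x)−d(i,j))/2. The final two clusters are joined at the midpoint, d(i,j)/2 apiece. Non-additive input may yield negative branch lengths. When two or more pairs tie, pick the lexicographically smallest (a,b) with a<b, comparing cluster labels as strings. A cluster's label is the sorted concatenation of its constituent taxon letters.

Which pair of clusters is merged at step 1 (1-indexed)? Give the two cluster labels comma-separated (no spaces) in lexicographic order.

1. join H+V (d=7, Q=-289) ⇒ HV; edges |H|=91/12, |V|=-7/12
  updated: d(G,HV)=63/2, d(HV,T)=43/2, d(HV,U)=45/2, d(HV,W)=33/2, d(HV,X)=47/2, d(HV,Y)=22
2. join G+W (d=2, Q=-212) ⇒ GW; edges |G|=19/10, |W|=1/10
  updated: d(GW,HV)=23, d(GW,T)=41/2, d(GW,U)=45/2, d(GW,X)=35/2, d(GW,Y)=41/2
3. join T+U (d=3, Q=-151) ⇒ TU; edges |T|=-7/8, |U|=31/8
  updated: d(GW,TU)=20, d(HV,TU)=41/2, d(TU,X)=21/2, d(TU,Y)=43/2
4. join TU+X (d=21/2, Q=-243/2) ⇒ TUX; edges |TU|=47/12, |X|=79/12
  updated: d(GW,TUX)=27/2, d(HV,TUX)=67/4, d(TUX,Y)=20
5. join GW+TUX (d=27/2, Q=-321/4) ⇒ GTUWX; edges |GW|=135/16, |TUX|=81/16
  updated: d(GTUWX,HV)=105/8, d(GTUWX,Y)=27/2
6. join GTUWX+HV (d=105/8, Q=-389/8) ⇒ GHTUVWX; edges |GTUWX|=37/16, |HV|=173/16
  updated: d(GHTUVWX,Y)=179/16
7. join GHTUVWX+Y (d=179/16) ⇒ GHTUVWXY; edges |GHTUVWX|=179/32, |Y|=179/32
final tree: ((((G:19/10,W:1/10):135/16,((T:-7/8,U:31/8):47/12,X:79/12):81/16):37/16,(H:91/12,V:-7/12):173/16):179/32,Y:179/32)
total length: 965/16

H,V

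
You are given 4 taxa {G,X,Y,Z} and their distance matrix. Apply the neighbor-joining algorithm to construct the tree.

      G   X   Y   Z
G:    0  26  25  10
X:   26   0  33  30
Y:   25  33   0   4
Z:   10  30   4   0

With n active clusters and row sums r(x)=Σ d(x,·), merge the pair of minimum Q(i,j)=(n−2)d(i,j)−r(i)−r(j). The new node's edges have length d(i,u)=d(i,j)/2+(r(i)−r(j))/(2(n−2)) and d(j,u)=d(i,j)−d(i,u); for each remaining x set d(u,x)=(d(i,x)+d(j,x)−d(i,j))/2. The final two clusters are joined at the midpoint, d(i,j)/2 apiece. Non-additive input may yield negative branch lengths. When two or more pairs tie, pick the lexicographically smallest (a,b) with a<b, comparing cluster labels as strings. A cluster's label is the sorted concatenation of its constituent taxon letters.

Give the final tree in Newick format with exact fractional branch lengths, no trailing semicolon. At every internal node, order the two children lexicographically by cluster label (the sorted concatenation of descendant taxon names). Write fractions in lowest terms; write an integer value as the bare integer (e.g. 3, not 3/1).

(((G:6,X:20):19/2,Y:13/2):-5/4,Z:-5/4)

iteration 1: select G,X (d=26, Q=-98); attach at lengths (6, 20); label the merged cluster GX
  updated: d(GX,Y)=16, d(GX,Z)=7
iteration 2: select GX,Y (d=16, Q=-27); attach at lengths (19/2, 13/2); label the merged cluster GXY
  updated: d(GXY,Z)=-5/2
iteration 3: select GXY,Z (d=-5/2); attach at lengths (-5/4, -5/4); label the merged cluster GXYZ
final tree: (((G:6,X:20):19/2,Y:13/2):-5/4,Z:-5/4)
total length: 79/2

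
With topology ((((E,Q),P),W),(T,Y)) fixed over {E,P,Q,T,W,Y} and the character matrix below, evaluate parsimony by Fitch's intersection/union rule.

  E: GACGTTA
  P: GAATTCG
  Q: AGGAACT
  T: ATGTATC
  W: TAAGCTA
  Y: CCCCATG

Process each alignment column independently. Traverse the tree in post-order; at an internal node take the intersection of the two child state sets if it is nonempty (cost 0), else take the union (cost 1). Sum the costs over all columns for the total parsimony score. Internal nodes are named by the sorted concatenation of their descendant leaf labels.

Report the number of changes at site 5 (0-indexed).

2

site 0, node EQ: E={G} ∪ Q={A} → {A,G} (+1)
site 0, node EPQ: EQ={A,G} ∩ P={G} → {G} (+0)
site 0, node EPQW: EPQ={G} ∪ W={T} → {G,T} (+1)
site 0, node TY: T={A} ∪ Y={C} → {A,C} (+1)
site 0, node EPQTWY: EPQW={G,T} ∪ TY={A,C} → {A,C,G,T} (+1)
site 1, node EQ: E={A} ∪ Q={G} → {A,G} (+1)
site 1, node EPQ: EQ={A,G} ∩ P={A} → {A} (+0)
site 1, node EPQW: EPQ={A} ∩ W={A} → {A} (+0)
site 1, node TY: T={T} ∪ Y={C} → {C,T} (+1)
site 1, node EPQTWY: EPQW={A} ∪ TY={C,T} → {A,C,T} (+1)
site 2, node EQ: E={C} ∪ Q={G} → {C,G} (+1)
site 2, node EPQ: EQ={C,G} ∪ P={A} → {A,C,G} (+1)
site 2, node EPQW: EPQ={A,C,G} ∩ W={A} → {A} (+0)
site 2, node TY: T={G} ∪ Y={C} → {C,G} (+1)
site 2, node EPQTWY: EPQW={A} ∪ TY={C,G} → {A,C,G} (+1)
site 3, node EQ: E={G} ∪ Q={A} → {A,G} (+1)
site 3, node EPQ: EQ={A,G} ∪ P={T} → {A,G,T} (+1)
site 3, node EPQW: EPQ={A,G,T} ∩ W={G} → {G} (+0)
site 3, node TY: T={T} ∪ Y={C} → {C,T} (+1)
site 3, node EPQTWY: EPQW={G} ∪ TY={C,T} → {C,G,T} (+1)
site 4, node EQ: E={T} ∪ Q={A} → {A,T} (+1)
site 4, node EPQ: EQ={A,T} ∩ P={T} → {T} (+0)
site 4, node EPQW: EPQ={T} ∪ W={C} → {C,T} (+1)
site 4, node TY: T={A} ∩ Y={A} → {A} (+0)
site 4, node EPQTWY: EPQW={C,T} ∪ TY={A} → {A,C,T} (+1)
site 5, node EQ: E={T} ∪ Q={C} → {C,T} (+1)
site 5, node EPQ: EQ={C,T} ∩ P={C} → {C} (+0)
site 5, node EPQW: EPQ={C} ∪ W={T} → {C,T} (+1)
site 5, node TY: T={T} ∩ Y={T} → {T} (+0)
site 5, node EPQTWY: EPQW={C,T} ∩ TY={T} → {T} (+0)
site 6, node EQ: E={A} ∪ Q={T} → {A,T} (+1)
site 6, node EPQ: EQ={A,T} ∪ P={G} → {A,G,T} (+1)
site 6, node EPQW: EPQ={A,G,T} ∩ W={A} → {A} (+0)
site 6, node TY: T={C} ∪ Y={G} → {C,G} (+1)
site 6, node EPQTWY: EPQW={A} ∪ TY={C,G} → {A,C,G} (+1)
per-site changes: [4, 3, 4, 4, 3, 2, 4]; total = 24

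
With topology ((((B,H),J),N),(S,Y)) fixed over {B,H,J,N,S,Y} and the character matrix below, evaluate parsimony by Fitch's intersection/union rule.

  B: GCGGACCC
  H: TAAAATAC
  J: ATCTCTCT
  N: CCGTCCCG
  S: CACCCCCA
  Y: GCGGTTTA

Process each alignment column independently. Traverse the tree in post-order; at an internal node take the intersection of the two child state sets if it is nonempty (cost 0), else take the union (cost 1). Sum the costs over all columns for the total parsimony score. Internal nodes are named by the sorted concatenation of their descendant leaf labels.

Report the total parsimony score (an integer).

24

[col 0] BH: children B:{G}, H:{T} ∪→ {G,T}; cost 1
[col 0] BHJ: children BH:{G,T}, J:{A} ∪→ {A,G,T}; cost 1
[col 0] BHJN: children BHJ:{A,G,T}, N:{C} ∪→ {A,C,G,T}; cost 1
[col 0] SY: children S:{C}, Y:{G} ∪→ {C,G}; cost 1
[col 0] BHJNSY: children BHJN:{A,C,G,T}, SY:{C,G} ∩→ {C,G}; cost 0
[col 1] BH: children B:{C}, H:{A} ∪→ {A,C}; cost 1
[col 1] BHJ: children BH:{A,C}, J:{T} ∪→ {A,C,T}; cost 1
[col 1] BHJN: children BHJ:{A,C,T}, N:{C} ∩→ {C}; cost 0
[col 1] SY: children S:{A}, Y:{C} ∪→ {A,C}; cost 1
[col 1] BHJNSY: children BHJN:{C}, SY:{A,C} ∩→ {C}; cost 0
[col 2] BH: children B:{G}, H:{A} ∪→ {A,G}; cost 1
[col 2] BHJ: children BH:{A,G}, J:{C} ∪→ {A,C,G}; cost 1
[col 2] BHJN: children BHJ:{A,C,G}, N:{G} ∩→ {G}; cost 0
[col 2] SY: children S:{C}, Y:{G} ∪→ {C,G}; cost 1
[col 2] BHJNSY: children BHJN:{G}, SY:{C,G} ∩→ {G}; cost 0
[col 3] BH: children B:{G}, H:{A} ∪→ {A,G}; cost 1
[col 3] BHJ: children BH:{A,G}, J:{T} ∪→ {A,G,T}; cost 1
[col 3] BHJN: children BHJ:{A,G,T}, N:{T} ∩→ {T}; cost 0
[col 3] SY: children S:{C}, Y:{G} ∪→ {C,G}; cost 1
[col 3] BHJNSY: children BHJN:{T}, SY:{C,G} ∪→ {C,G,T}; cost 1
[col 4] BH: children B:{A}, H:{A} ∩→ {A}; cost 0
[col 4] BHJ: children BH:{A}, J:{C} ∪→ {A,C}; cost 1
[col 4] BHJN: children BHJ:{A,C}, N:{C} ∩→ {C}; cost 0
[col 4] SY: children S:{C}, Y:{T} ∪→ {C,T}; cost 1
[col 4] BHJNSY: children BHJN:{C}, SY:{C,T} ∩→ {C}; cost 0
[col 5] BH: children B:{C}, H:{T} ∪→ {C,T}; cost 1
[col 5] BHJ: children BH:{C,T}, J:{T} ∩→ {T}; cost 0
[col 5] BHJN: children BHJ:{T}, N:{C} ∪→ {C,T}; cost 1
[col 5] SY: children S:{C}, Y:{T} ∪→ {C,T}; cost 1
[col 5] BHJNSY: children BHJN:{C,T}, SY:{C,T} ∩→ {C,T}; cost 0
[col 6] BH: children B:{C}, H:{A} ∪→ {A,C}; cost 1
[col 6] BHJ: children BH:{A,C}, J:{C} ∩→ {C}; cost 0
[col 6] BHJN: children BHJ:{C}, N:{C} ∩→ {C}; cost 0
[col 6] SY: children S:{C}, Y:{T} ∪→ {C,T}; cost 1
[col 6] BHJNSY: children BHJN:{C}, SY:{C,T} ∩→ {C}; cost 0
[col 7] BH: children B:{C}, H:{C} ∩→ {C}; cost 0
[col 7] BHJ: children BH:{C}, J:{T} ∪→ {C,T}; cost 1
[col 7] BHJN: children BHJ:{C,T}, N:{G} ∪→ {C,G,T}; cost 1
[col 7] SY: children S:{A}, Y:{A} ∩→ {A}; cost 0
[col 7] BHJNSY: children BHJN:{C,G,T}, SY:{A} ∪→ {A,C,G,T}; cost 1
per-site changes: [4, 3, 3, 4, 2, 3, 2, 3]; total = 24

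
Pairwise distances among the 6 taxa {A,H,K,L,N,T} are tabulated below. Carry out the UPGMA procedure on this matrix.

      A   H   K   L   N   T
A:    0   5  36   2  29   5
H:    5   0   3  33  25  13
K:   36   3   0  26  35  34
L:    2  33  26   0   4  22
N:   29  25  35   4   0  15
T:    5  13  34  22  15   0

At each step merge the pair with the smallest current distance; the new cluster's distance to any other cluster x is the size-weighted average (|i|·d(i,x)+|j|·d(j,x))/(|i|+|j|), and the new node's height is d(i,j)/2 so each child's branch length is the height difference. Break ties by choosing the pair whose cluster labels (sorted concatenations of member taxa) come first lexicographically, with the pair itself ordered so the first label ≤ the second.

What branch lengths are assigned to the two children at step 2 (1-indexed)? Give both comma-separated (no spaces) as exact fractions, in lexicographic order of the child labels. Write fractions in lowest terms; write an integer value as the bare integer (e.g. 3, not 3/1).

step 1: merge (A,L) at d=2; branch lengths A→1, L→1; new cluster AL
  updated: d(AL,H)=19, d(AL,K)=31, d(AL,N)=33/2, d(AL,T)=27/2
step 2: merge (H,K) at d=3; branch lengths H→3/2, K→3/2; new cluster HK
  updated: d(AL,HK)=25, d(HK,N)=30, d(HK,T)=47/2
step 3: merge (AL,T) at d=27/2; branch lengths AL→23/4, T→27/4; new cluster ALT
  updated: d(ALT,HK)=49/2, d(ALT,N)=16
step 4: merge (ALT,N) at d=16; branch lengths ALT→5/4, N→8; new cluster ALNT
  updated: d(ALNT,HK)=207/8
step 5: merge (ALNT,HK) at d=207/8; branch lengths ALNT→79/16, HK→183/16; new cluster AHKLNT
final tree: ((((A:1,L:1):23/4,T:27/4):5/4,N:8):79/16,(H:3/2,K:3/2):183/16)
total length: 345/8

3/2,3/2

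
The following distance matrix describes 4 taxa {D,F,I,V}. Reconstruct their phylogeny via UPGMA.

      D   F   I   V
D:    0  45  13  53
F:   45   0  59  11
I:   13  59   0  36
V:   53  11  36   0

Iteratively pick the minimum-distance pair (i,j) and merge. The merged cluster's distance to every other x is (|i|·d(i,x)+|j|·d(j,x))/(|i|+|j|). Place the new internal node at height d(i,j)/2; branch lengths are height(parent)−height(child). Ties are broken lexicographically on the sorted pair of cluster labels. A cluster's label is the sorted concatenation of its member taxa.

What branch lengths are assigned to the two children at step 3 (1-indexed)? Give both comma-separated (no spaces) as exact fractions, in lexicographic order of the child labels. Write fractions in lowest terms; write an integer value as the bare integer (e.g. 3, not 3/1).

step 1: merge (F,V) at d=11; branch lengths F→11/2, V→11/2; new cluster FV
  updated: d(D,FV)=49, d(FV,I)=95/2
step 2: merge (D,I) at d=13; branch lengths D→13/2, I→13/2; new cluster DI
  updated: d(DI,FV)=193/4
step 3: merge (DI,FV) at d=193/4; branch lengths DI→141/8, FV→149/8; new cluster DFIV
final tree: ((D:13/2,I:13/2):141/8,(F:11/2,V:11/2):149/8)
total length: 241/4

141/8,149/8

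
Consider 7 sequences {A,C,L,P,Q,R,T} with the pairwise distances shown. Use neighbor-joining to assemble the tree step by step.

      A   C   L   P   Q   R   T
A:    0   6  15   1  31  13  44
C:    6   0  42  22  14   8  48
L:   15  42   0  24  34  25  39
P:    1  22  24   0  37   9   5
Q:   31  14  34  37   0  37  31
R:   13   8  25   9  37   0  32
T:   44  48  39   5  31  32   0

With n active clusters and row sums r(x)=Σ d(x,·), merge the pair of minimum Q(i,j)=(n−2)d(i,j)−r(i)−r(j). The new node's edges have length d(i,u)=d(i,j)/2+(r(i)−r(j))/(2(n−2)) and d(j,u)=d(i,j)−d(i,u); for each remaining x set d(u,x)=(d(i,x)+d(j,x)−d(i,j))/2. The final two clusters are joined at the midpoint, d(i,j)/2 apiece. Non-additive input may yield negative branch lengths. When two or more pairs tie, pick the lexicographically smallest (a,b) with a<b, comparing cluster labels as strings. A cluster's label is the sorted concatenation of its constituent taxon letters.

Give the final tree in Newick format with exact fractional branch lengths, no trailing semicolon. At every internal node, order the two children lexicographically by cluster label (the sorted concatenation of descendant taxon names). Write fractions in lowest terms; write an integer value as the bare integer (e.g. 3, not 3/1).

((((A:3/4,L:57/4):31/8,(C:11/8,Q:101/8):79/8):11/8,(P:-38/5,T:63/5):51/4):21/8,R:21/8)

1. join P+T (d=5, Q=-272) ⇒ PT; edges |P|=-38/5, |T|=63/5
  updated: d(A,PT)=20, d(C,PT)=65/2, d(L,PT)=29, d(PT,Q)=63/2, d(PT,R)=18
2. join C+Q (d=14, Q=-194) ⇒ CQ; edges |C|=11/8, |Q|=101/8
  updated: d(A,CQ)=23/2, d(CQ,L)=31, d(CQ,PT)=25, d(CQ,R)=31/2
3. join A+L (d=15, Q=-229/2) ⇒ AL; edges |A|=3/4, |L|=57/4
  updated: d(AL,CQ)=55/4, d(AL,PT)=17, d(AL,R)=23/2
4. join AL+CQ (d=55/4, Q=-69) ⇒ ACLQ; edges |AL|=31/8, |CQ|=79/8
  updated: d(ACLQ,PT)=113/8, d(ACLQ,R)=53/8
5. join ACLQ+PT (d=113/8, Q=-155/4) ⇒ ACLPQT; edges |ACLQ|=11/8, |PT|=51/4
  updated: d(ACLPQT,R)=21/4
6. join ACLPQT+R (d=21/4) ⇒ ACLPQRT; edges |ACLPQT|=21/8, |R|=21/8
final tree: ((((A:3/4,L:57/4):31/8,(C:11/8,Q:101/8):79/8):11/8,(P:-38/5,T:63/5):51/4):21/8,R:21/8)
total length: 537/8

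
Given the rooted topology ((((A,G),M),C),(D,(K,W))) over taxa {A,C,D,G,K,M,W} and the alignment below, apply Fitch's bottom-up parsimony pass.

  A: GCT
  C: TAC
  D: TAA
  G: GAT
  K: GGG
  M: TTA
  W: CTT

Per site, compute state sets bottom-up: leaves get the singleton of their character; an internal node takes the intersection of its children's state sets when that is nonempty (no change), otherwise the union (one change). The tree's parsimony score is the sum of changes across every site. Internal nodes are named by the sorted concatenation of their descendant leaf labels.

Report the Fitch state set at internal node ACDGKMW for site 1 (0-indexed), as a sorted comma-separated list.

A

site 0, node AG: A={G} ∩ G={G} → {G} (+0)
site 0, node AGM: AG={G} ∪ M={T} → {G,T} (+1)
site 0, node ACGM: AGM={G,T} ∩ C={T} → {T} (+0)
site 0, node KW: K={G} ∪ W={C} → {C,G} (+1)
site 0, node DKW: D={T} ∪ KW={C,G} → {C,G,T} (+1)
site 0, node ACDGKMW: ACGM={T} ∩ DKW={C,G,T} → {T} (+0)
site 1, node AG: A={C} ∪ G={A} → {A,C} (+1)
site 1, node AGM: AG={A,C} ∪ M={T} → {A,C,T} (+1)
site 1, node ACGM: AGM={A,C,T} ∩ C={A} → {A} (+0)
site 1, node KW: K={G} ∪ W={T} → {G,T} (+1)
site 1, node DKW: D={A} ∪ KW={G,T} → {A,G,T} (+1)
site 1, node ACDGKMW: ACGM={A} ∩ DKW={A,G,T} → {A} (+0)
site 2, node AG: A={T} ∩ G={T} → {T} (+0)
site 2, node AGM: AG={T} ∪ M={A} → {A,T} (+1)
site 2, node ACGM: AGM={A,T} ∪ C={C} → {A,C,T} (+1)
site 2, node KW: K={G} ∪ W={T} → {G,T} (+1)
site 2, node DKW: D={A} ∪ KW={G,T} → {A,G,T} (+1)
site 2, node ACDGKMW: ACGM={A,C,T} ∩ DKW={A,G,T} → {A,T} (+0)
per-site changes: [3, 4, 4]; total = 11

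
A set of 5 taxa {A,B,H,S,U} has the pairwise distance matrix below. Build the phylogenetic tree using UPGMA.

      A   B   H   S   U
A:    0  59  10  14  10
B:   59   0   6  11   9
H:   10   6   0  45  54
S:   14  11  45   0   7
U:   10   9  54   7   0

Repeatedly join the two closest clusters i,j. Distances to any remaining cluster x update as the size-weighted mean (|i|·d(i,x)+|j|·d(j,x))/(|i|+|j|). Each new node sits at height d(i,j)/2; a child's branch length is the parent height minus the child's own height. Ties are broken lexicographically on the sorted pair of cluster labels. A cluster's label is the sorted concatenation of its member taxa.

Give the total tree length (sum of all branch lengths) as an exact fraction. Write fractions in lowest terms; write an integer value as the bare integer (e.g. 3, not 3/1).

step 1: merge (B,H) at d=6; branch lengths B→3, H→3; new cluster BH
  updated: d(A,BH)=69/2, d(BH,S)=28, d(BH,U)=63/2
step 2: merge (S,U) at d=7; branch lengths S→7/2, U→7/2; new cluster SU
  updated: d(A,SU)=12, d(BH,SU)=119/4
step 3: merge (A,SU) at d=12; branch lengths A→6, SU→5/2; new cluster ASU
  updated: d(ASU,BH)=94/3
step 4: merge (ASU,BH) at d=94/3; branch lengths ASU→29/3, BH→38/3; new cluster ABHSU
final tree: ((A:6,(S:7/2,U:7/2):5/2):29/3,(B:3,H:3):38/3)
total length: 263/6

263/6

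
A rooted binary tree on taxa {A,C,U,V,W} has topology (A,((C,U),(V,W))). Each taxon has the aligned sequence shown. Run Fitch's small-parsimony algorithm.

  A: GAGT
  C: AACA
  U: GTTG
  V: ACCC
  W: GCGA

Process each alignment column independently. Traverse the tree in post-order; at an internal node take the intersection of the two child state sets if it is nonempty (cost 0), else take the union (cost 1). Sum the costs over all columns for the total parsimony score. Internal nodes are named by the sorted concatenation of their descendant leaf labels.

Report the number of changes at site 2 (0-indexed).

site 0, node CU: C={A} ∪ U={G} → {A,G} (+1)
site 0, node VW: V={A} ∪ W={G} → {A,G} (+1)
site 0, node CUVW: CU={A,G} ∩ VW={A,G} → {A,G} (+0)
site 0, node ACUVW: A={G} ∩ CUVW={A,G} → {G} (+0)
site 1, node CU: C={A} ∪ U={T} → {A,T} (+1)
site 1, node VW: V={C} ∩ W={C} → {C} (+0)
site 1, node CUVW: CU={A,T} ∪ VW={C} → {A,C,T} (+1)
site 1, node ACUVW: A={A} ∩ CUVW={A,C,T} → {A} (+0)
site 2, node CU: C={C} ∪ U={T} → {C,T} (+1)
site 2, node VW: V={C} ∪ W={G} → {C,G} (+1)
site 2, node CUVW: CU={C,T} ∩ VW={C,G} → {C} (+0)
site 2, node ACUVW: A={G} ∪ CUVW={C} → {C,G} (+1)
site 3, node CU: C={A} ∪ U={G} → {A,G} (+1)
site 3, node VW: V={C} ∪ W={A} → {A,C} (+1)
site 3, node CUVW: CU={A,G} ∩ VW={A,C} → {A} (+0)
site 3, node ACUVW: A={T} ∪ CUVW={A} → {A,T} (+1)
per-site changes: [2, 2, 3, 3]; total = 10

3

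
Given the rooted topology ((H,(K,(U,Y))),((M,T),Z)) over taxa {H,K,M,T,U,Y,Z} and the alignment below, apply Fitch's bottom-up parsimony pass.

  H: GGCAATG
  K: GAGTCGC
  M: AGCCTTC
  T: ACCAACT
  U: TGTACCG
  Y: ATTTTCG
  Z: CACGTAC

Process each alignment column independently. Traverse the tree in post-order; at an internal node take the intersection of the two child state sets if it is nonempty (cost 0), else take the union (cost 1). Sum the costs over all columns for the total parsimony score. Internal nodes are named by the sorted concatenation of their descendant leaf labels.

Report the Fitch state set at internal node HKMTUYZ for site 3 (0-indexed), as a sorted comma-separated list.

A

UY@0: {T} ∪ {A} = {A,T} (union, +1)
KUY@0: {G} ∪ {A,T} = {A,G,T} (union, +1)
HKUY@0: {G} ∩ {A,G,T} = {G} (intersection, +0)
MT@0: {A} ∩ {A} = {A} (intersection, +0)
MTZ@0: {A} ∪ {C} = {A,C} (union, +1)
HKMTUYZ@0: {G} ∪ {A,C} = {A,C,G} (union, +1)
UY@1: {G} ∪ {T} = {G,T} (union, +1)
KUY@1: {A} ∪ {G,T} = {A,G,T} (union, +1)
HKUY@1: {G} ∩ {A,G,T} = {G} (intersection, +0)
MT@1: {G} ∪ {C} = {C,G} (union, +1)
MTZ@1: {C,G} ∪ {A} = {A,C,G} (union, +1)
HKMTUYZ@1: {G} ∩ {A,C,G} = {G} (intersection, +0)
UY@2: {T} ∩ {T} = {T} (intersection, +0)
KUY@2: {G} ∪ {T} = {G,T} (union, +1)
HKUY@2: {C} ∪ {G,T} = {C,G,T} (union, +1)
MT@2: {C} ∩ {C} = {C} (intersection, +0)
MTZ@2: {C} ∩ {C} = {C} (intersection, +0)
HKMTUYZ@2: {C,G,T} ∩ {C} = {C} (intersection, +0)
UY@3: {A} ∪ {T} = {A,T} (union, +1)
KUY@3: {T} ∩ {A,T} = {T} (intersection, +0)
HKUY@3: {A} ∪ {T} = {A,T} (union, +1)
MT@3: {C} ∪ {A} = {A,C} (union, +1)
MTZ@3: {A,C} ∪ {G} = {A,C,G} (union, +1)
HKMTUYZ@3: {A,T} ∩ {A,C,G} = {A} (intersection, +0)
UY@4: {C} ∪ {T} = {C,T} (union, +1)
KUY@4: {C} ∩ {C,T} = {C} (intersection, +0)
HKUY@4: {A} ∪ {C} = {A,C} (union, +1)
MT@4: {T} ∪ {A} = {A,T} (union, +1)
MTZ@4: {A,T} ∩ {T} = {T} (intersection, +0)
HKMTUYZ@4: {A,C} ∪ {T} = {A,C,T} (union, +1)
UY@5: {C} ∩ {C} = {C} (intersection, +0)
KUY@5: {G} ∪ {C} = {C,G} (union, +1)
HKUY@5: {T} ∪ {C,G} = {C,G,T} (union, +1)
MT@5: {T} ∪ {C} = {C,T} (union, +1)
MTZ@5: {C,T} ∪ {A} = {A,C,T} (union, +1)
HKMTUYZ@5: {C,G,T} ∩ {A,C,T} = {C,T} (intersection, +0)
UY@6: {G} ∩ {G} = {G} (intersection, +0)
KUY@6: {C} ∪ {G} = {C,G} (union, +1)
HKUY@6: {G} ∩ {C,G} = {G} (intersection, +0)
MT@6: {C} ∪ {T} = {C,T} (union, +1)
MTZ@6: {C,T} ∩ {C} = {C} (intersection, +0)
HKMTUYZ@6: {G} ∪ {C} = {C,G} (union, +1)
per-site changes: [4, 4, 2, 4, 4, 4, 3]; total = 25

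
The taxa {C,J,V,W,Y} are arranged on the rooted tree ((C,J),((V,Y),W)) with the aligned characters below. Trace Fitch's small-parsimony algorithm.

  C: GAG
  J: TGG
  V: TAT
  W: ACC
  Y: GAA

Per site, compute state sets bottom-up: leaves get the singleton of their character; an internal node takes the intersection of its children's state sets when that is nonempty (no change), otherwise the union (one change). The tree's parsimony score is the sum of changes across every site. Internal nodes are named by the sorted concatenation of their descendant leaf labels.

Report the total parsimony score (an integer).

[col 0] CJ: children C:{G}, J:{T} ∪→ {G,T}; cost 1
[col 0] VY: children V:{T}, Y:{G} ∪→ {G,T}; cost 1
[col 0] VWY: children VY:{G,T}, W:{A} ∪→ {A,G,T}; cost 1
[col 0] CJVWY: children CJ:{G,T}, VWY:{A,G,T} ∩→ {G,T}; cost 0
[col 1] CJ: children C:{A}, J:{G} ∪→ {A,G}; cost 1
[col 1] VY: children V:{A}, Y:{A} ∩→ {A}; cost 0
[col 1] VWY: children VY:{A}, W:{C} ∪→ {A,C}; cost 1
[col 1] CJVWY: children CJ:{A,G}, VWY:{A,C} ∩→ {A}; cost 0
[col 2] CJ: children C:{G}, J:{G} ∩→ {G}; cost 0
[col 2] VY: children V:{T}, Y:{A} ∪→ {A,T}; cost 1
[col 2] VWY: children VY:{A,T}, W:{C} ∪→ {A,C,T}; cost 1
[col 2] CJVWY: children CJ:{G}, VWY:{A,C,T} ∪→ {A,C,G,T}; cost 1
per-site changes: [3, 2, 3]; total = 8

8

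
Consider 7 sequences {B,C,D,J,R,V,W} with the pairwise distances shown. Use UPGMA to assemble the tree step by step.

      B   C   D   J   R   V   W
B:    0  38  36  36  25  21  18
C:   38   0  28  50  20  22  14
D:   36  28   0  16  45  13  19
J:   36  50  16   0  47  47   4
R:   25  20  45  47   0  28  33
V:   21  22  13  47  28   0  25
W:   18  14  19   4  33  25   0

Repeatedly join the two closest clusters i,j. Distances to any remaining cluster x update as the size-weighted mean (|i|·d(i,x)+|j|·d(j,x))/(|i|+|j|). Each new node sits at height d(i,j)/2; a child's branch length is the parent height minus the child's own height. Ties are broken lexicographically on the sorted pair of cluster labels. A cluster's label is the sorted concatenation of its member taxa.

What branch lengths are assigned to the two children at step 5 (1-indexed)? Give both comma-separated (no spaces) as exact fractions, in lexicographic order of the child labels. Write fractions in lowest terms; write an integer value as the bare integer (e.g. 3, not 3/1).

1. join J+W (d=4) ⇒ JW; edges |J|=2, |W|=2
  updated: d(B,JW)=27, d(C,JW)=32, d(D,JW)=35/2, d(JW,R)=40, d(JW,V)=36
2. join D+V (d=13) ⇒ DV; edges |D|=13/2, |V|=13/2
  updated: d(B,DV)=57/2, d(C,DV)=25, d(DV,JW)=107/4, d(DV,R)=73/2
3. join C+R (d=20) ⇒ CR; edges |C|=10, |R|=10
  updated: d(B,CR)=63/2, d(CR,DV)=123/4, d(CR,JW)=36
4. join DV+JW (d=107/4) ⇒ DJVW; edges |DV|=55/8, |JW|=91/8
  updated: d(B,DJVW)=111/4, d(CR,DJVW)=267/8
5. join B+DJVW (d=111/4) ⇒ BDJVW; edges |B|=111/8, |DJVW|=1/2
  updated: d(BDJVW,CR)=33
6. join BDJVW+CR (d=33) ⇒ BCDJRVW; edges |BDJVW|=21/8, |CR|=13/2
final tree: ((B:111/8,((D:13/2,V:13/2):55/8,(J:2,W:2):91/8):1/2):21/8,(C:10,R:10):13/2)
total length: 315/4

111/8,1/2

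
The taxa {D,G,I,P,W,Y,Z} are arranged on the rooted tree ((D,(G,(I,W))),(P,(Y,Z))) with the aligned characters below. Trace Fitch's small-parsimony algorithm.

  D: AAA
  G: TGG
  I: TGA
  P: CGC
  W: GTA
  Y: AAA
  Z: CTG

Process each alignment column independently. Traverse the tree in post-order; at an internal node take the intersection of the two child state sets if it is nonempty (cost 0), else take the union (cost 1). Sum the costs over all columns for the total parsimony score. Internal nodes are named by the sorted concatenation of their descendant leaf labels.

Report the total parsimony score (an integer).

11

site 0, node IW: I={T} ∪ W={G} → {G,T} (+1)
site 0, node GIW: G={T} ∩ IW={G,T} → {T} (+0)
site 0, node DGIW: D={A} ∪ GIW={T} → {A,T} (+1)
site 0, node YZ: Y={A} ∪ Z={C} → {A,C} (+1)
site 0, node PYZ: P={C} ∩ YZ={A,C} → {C} (+0)
site 0, node DGIPWYZ: DGIW={A,T} ∪ PYZ={C} → {A,C,T} (+1)
site 1, node IW: I={G} ∪ W={T} → {G,T} (+1)
site 1, node GIW: G={G} ∩ IW={G,T} → {G} (+0)
site 1, node DGIW: D={A} ∪ GIW={G} → {A,G} (+1)
site 1, node YZ: Y={A} ∪ Z={T} → {A,T} (+1)
site 1, node PYZ: P={G} ∪ YZ={A,T} → {A,G,T} (+1)
site 1, node DGIPWYZ: DGIW={A,G} ∩ PYZ={A,G,T} → {A,G} (+0)
site 2, node IW: I={A} ∩ W={A} → {A} (+0)
site 2, node GIW: G={G} ∪ IW={A} → {A,G} (+1)
site 2, node DGIW: D={A} ∩ GIW={A,G} → {A} (+0)
site 2, node YZ: Y={A} ∪ Z={G} → {A,G} (+1)
site 2, node PYZ: P={C} ∪ YZ={A,G} → {A,C,G} (+1)
site 2, node DGIPWYZ: DGIW={A} ∩ PYZ={A,C,G} → {A} (+0)
per-site changes: [4, 4, 3]; total = 11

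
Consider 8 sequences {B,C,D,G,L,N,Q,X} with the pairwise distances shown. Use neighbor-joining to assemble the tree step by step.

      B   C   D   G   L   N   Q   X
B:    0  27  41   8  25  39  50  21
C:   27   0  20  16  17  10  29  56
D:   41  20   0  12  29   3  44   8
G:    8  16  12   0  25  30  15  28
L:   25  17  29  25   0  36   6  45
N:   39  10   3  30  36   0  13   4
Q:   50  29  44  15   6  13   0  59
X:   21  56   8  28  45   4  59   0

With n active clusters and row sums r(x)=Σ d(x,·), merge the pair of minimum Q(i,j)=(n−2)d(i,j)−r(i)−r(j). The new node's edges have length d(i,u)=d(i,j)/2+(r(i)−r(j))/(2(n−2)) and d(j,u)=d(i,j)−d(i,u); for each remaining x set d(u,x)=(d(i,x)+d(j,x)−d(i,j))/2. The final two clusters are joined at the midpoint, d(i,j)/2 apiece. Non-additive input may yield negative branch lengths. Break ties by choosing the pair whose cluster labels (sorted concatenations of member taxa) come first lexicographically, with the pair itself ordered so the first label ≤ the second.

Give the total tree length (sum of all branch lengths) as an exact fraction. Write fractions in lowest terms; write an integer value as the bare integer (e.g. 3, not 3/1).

2105/32

iteration 1: select L,Q (d=6, Q=-363); attach at lengths (1/4, 23/4); label the merged cluster LQ
  updated: d(B,LQ)=69/2, d(C,LQ)=20, d(D,LQ)=67/2, d(G,LQ)=17, d(LQ,N)=43/2, d(LQ,X)=49
iteration 2: select N,X (d=4, Q=-507/2); attach at lengths (-77/20, 157/20); label the merged cluster NX
  updated: d(B,NX)=28, d(C,NX)=31, d(D,NX)=7/2, d(G,NX)=27, d(LQ,NX)=133/4
iteration 3: select D,NX (d=7/2, Q=-875/4); attach at lengths (5/32, 107/32); label the merged cluster DNX
  updated: d(B,DNX)=131/4, d(C,DNX)=95/4, d(DNX,G)=71/4, d(DNX,LQ)=253/8
iteration 4: select B,G (d=8, Q=-137); attach at lengths (45/4, -13/4); label the merged cluster BG
  updated: d(BG,C)=35/2, d(BG,DNX)=85/4, d(BG,LQ)=87/4
iteration 5: select BG,DNX (d=85/4, Q=-757/8); attach at lengths (211/32, 469/32); label the merged cluster BDGNX
  updated: d(BDGNX,C)=10, d(BDGNX,LQ)=257/16
iteration 6: select BDGNX,C (d=10, Q=-737/16); attach at lengths (97/32, 223/32); label the merged cluster BCDGNX
  updated: d(BCDGNX,LQ)=417/32
iteration 7: select BCDGNX,LQ (d=417/32); attach at lengths (417/64, 417/64); label the merged cluster BCDGLNQX
final tree: ((((B:45/4,G:-13/4):211/32,(D:5/32,(N:-77/20,X:157/20):107/32):469/32):97/32,C:223/32):417/64,(L:1/4,Q:23/4):417/64)
total length: 2105/32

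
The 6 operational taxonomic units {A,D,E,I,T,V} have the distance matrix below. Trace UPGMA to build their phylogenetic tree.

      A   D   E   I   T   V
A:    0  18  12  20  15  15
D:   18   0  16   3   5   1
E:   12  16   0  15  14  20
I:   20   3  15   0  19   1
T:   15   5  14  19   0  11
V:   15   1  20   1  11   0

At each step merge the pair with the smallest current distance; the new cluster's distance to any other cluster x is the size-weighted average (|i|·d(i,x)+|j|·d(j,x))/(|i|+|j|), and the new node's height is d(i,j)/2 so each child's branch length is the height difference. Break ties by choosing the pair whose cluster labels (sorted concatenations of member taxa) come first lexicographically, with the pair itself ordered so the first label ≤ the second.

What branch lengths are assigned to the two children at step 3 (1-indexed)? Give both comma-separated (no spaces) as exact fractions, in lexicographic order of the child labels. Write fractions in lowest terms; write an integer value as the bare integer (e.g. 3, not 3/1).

29/6,35/6

iteration 1: select D,V (d=1); attach at lengths (1/2, 1/2); label the merged cluster DV
  updated: d(A,DV)=33/2, d(DV,E)=18, d(DV,I)=2, d(DV,T)=8
iteration 2: select DV,I (d=2); attach at lengths (1/2, 1); label the merged cluster DIV
  updated: d(A,DIV)=53/3, d(DIV,E)=17, d(DIV,T)=35/3
iteration 3: select DIV,T (d=35/3); attach at lengths (29/6, 35/6); label the merged cluster DITV
  updated: d(A,DITV)=17, d(DITV,E)=65/4
iteration 4: select A,E (d=12); attach at lengths (6, 6); label the merged cluster AE
  updated: d(AE,DITV)=133/8
iteration 5: select AE,DITV (d=133/8); attach at lengths (37/16, 119/48); label the merged cluster ADEITV
final tree: ((A:6,E:6):37/16,(((D:1/2,V:1/2):1/2,I:1):29/6,T:35/6):119/48)
total length: 719/24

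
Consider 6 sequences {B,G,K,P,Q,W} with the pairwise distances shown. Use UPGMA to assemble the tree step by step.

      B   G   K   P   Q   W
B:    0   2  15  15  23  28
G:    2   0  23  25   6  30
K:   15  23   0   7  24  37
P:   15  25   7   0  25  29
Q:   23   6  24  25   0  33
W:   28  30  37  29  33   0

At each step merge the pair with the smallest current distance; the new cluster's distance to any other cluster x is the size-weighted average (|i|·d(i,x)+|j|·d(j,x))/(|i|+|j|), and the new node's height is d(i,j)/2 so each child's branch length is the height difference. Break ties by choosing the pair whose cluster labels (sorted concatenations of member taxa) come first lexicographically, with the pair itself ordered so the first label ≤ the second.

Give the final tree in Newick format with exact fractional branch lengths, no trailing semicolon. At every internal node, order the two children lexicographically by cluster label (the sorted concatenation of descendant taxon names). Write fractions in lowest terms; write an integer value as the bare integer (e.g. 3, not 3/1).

iteration 1: select B,G (d=2); attach at lengths (1, 1); label the merged cluster BG
  updated: d(BG,K)=19, d(BG,P)=20, d(BG,Q)=29/2, d(BG,W)=29
iteration 2: select K,P (d=7); attach at lengths (7/2, 7/2); label the merged cluster KP
  updated: d(BG,KP)=39/2, d(KP,Q)=49/2, d(KP,W)=33
iteration 3: select BG,Q (d=29/2); attach at lengths (25/4, 29/4); label the merged cluster BGQ
  updated: d(BGQ,KP)=127/6, d(BGQ,W)=91/3
iteration 4: select BGQ,KP (d=127/6); attach at lengths (10/3, 85/12); label the merged cluster BGKPQ
  updated: d(BGKPQ,W)=157/5
iteration 5: select BGKPQ,W (d=157/5); attach at lengths (307/60, 157/10); label the merged cluster BGKPQW
final tree: ((((B:1,G:1):25/4,Q:29/4):10/3,(K:7/2,P:7/2):85/12):307/60,W:157/10)
total length: 806/15

((((B:1,G:1):25/4,Q:29/4):10/3,(K:7/2,P:7/2):85/12):307/60,W:157/10)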